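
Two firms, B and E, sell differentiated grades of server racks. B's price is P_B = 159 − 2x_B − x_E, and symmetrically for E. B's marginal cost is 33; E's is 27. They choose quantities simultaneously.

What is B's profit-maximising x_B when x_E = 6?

30

Firm B's profit: π = x_B(159 − 2x_B − x_E) − 33x_B.
∂π/∂x_B = 126 − 4x_B − x_E = 0 ⇒ x_B = 31.5 − 0.25x_E.
At x_E = 6: x_B = 31.5 − 0.25·6 = 30.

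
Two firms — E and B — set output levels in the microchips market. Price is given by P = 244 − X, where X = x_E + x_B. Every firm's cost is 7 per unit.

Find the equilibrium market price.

Firm E's profit: π = x_E(244 − (x_E + x_B)) − 7x_E.
∂π/∂x_E = 237 − 2x_E − x_B = 0, so x_E = 118.5 − 0.5x_B.
Setting x_E = x_B in the reaction function: x_E = 118.5 − 0.5x_E, so x_E = 118.5 / 1.5 = 79.
Equilibrium price: P = 244 − 158 = 86.

86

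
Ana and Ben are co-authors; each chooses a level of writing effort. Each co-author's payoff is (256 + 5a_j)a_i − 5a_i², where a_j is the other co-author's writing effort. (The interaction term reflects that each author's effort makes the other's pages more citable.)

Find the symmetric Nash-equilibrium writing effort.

Ana's payoff is (256 + 5a_B)a_A − 5a_A².
∂π/∂a_A = 256 + 5a_B − 10a_A = 0, so a_A = 25.6 + 0.5a_B.
By symmetry a_B = a_A; substituting into the reaction function, 0.5a_A = 25.6 and a_A = 51.2.

51.2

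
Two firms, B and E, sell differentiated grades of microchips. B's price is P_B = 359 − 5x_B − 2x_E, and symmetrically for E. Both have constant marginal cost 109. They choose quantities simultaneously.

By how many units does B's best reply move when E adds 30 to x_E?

Firm B's profit: π = x_B(359 − 5x_B − 2x_E) − 109x_B.
∂π/∂x_B = 250 − 10x_B − 2x_E = 0 ⇒ x_B = 25 − 0.2x_E.
The reaction-function slope is −0.2, so a 30-unit rise in x_E moves x_B by −0.2 × 30 = −6. B's best response falls — the actions are strategic substitutes.

-6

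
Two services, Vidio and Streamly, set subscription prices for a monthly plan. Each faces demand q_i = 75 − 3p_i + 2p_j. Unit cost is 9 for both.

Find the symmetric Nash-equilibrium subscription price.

25.5

Vidio's profit: π = (p_{Vidio} − 9)(75 − 3p_{Vidio} + 2p_{Streamly}).
∂π/∂p_{Vidio} = 102 − 6p_{Vidio} + 2p_{Streamly} = 0 ⇒ p_{Vidio} = 17 + (1/3)p_{Streamly}.
By symmetry p_{Streamly} = p_{Vidio}; substituting into the reaction function, (2/3)p_{Vidio} = 17 and p_{Vidio} = 25.5.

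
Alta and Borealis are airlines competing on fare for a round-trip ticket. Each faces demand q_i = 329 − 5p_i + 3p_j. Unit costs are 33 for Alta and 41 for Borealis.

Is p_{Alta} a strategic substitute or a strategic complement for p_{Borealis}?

strategic complements

Alta's profit: π = (p_{Alta} − 33)(329 − 5p_{Alta} + 3p_{Borealis}).
∂π/∂p_{Alta} = 494 − 10p_{Alta} + 3p_{Borealis} = 0 ⇒ p_{Alta} = 49.4 + 0.3p_{Borealis}.
The best-response slope dp_{Alta}/dp_{Borealis} = 0.3 > 0: the reaction function is upward-sloping, so the choices are strategic complements.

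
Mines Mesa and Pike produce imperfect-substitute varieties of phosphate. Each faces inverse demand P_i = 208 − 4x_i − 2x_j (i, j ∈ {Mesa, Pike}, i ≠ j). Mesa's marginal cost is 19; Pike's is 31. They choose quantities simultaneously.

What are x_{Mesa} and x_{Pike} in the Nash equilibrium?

19.3, 17.3

Mine Mesa's profit: π = x_{Mesa}(208 − 4x_{Mesa} − 2x_{Pike}) − 19x_{Mesa}.
∂π/∂x_{Mesa} = 189 − 8x_{Mesa} − 2x_{Pike} = 0 ⇒ x_{Mesa} = 23.625 − 0.25x_{Pike}.
Similarly x_{Pike} = 22.125 − 0.25x_{Mesa}.
Solving the two reaction functions simultaneously: (1 − (−0.25)(−0.25))x_{Mesa} = 23.625 − 0.25·22.125, so 0.9375x_{Mesa} = 579/32 and x_{Mesa} = 19.3.
Then x_{Pike} = 22.125 − 0.25·19.3 = 17.3.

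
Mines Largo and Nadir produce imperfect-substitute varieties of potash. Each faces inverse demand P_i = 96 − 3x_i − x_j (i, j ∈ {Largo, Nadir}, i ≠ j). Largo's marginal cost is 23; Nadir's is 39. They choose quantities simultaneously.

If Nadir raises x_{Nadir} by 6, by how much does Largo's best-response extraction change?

-1

Mine Largo's profit: π = x_{Largo}(96 − 3x_{Largo} − x_{Nadir}) − 23x_{Largo}.
∂π/∂x_{Largo} = 73 − 6x_{Largo} − x_{Nadir} = 0 ⇒ x_{Largo} = 73/6 − (1/6)x_{Nadir}.
The reaction-function slope is −1/6, so a 6-unit rise in x_{Nadir} moves x_{Largo} by −1/6 × 6 = −1. Largo's best response falls — the actions are strategic substitutes.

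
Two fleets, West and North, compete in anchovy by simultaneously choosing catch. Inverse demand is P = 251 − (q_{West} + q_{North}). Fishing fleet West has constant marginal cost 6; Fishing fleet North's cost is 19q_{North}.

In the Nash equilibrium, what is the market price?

Fishing fleet West's profit: π = q_{West}(251 − (q_{West} + q_{North})) − 6q_{West}.
∂π/∂q_{West} = 245 − 2q_{West} − q_{North} = 0, so q_{West} = 122.5 − 0.5q_{North}.
By the same steps for North: q_{North} = 116 − 0.5q_{West}.
Solving the two reaction functions simultaneously: (1 − (−0.5)(−0.5))q_{West} = 122.5 − 0.5·116, so 0.75q_{West} = 64.5 and q_{West} = 86.
Then q_{North} = 116 − 0.5·86 = 73.
Equilibrium price: P = 251 − 159 = 92.

92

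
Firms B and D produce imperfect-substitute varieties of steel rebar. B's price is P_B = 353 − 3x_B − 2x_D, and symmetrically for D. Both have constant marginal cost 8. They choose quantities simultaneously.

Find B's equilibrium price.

Firm B's profit: π = x_B(353 − 3x_B − 2x_D) − 8x_B.
∂π/∂x_B = 345 − 6x_B − 2x_D = 0 ⇒ x_B = 57.5 − (1/3)x_D.
By symmetry x_D = x_B; substituting into the reaction function, (4/3)x_B = 57.5 and x_B = 43.125.
P_B = 353 − 3·43.125 − 2·43.125 = 137.375.

137.375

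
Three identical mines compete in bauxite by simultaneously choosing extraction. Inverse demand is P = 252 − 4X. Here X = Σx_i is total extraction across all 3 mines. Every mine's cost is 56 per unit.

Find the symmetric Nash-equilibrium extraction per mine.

A representative mine's profit is π_i = x_i(252 − 4X) − 56x_i, with X = x_i + Σ_{j≠i} x_j.
First-order condition: 196 − 8x_i − 4Σ_{j≠i} x_j = 0.
Imposing symmetry (x_j = x for all j) turns Σ_{j≠i} x_j into 2x, so 196 = 16x and x = 12.25.

12.25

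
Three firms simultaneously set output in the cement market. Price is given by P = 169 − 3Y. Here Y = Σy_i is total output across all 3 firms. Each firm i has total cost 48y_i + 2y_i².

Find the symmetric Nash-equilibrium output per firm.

A representative firm's profit is π_i = y_i(169 − 3Y) − 48y_i − 2y_i², with Y = y_i + Σ_{j≠i} y_j.
First-order condition: 121 − 10y_i − 3Σ_{j≠i} y_j = 0.
Imposing symmetry (y_j = y for all j) turns Σ_{j≠i} y_j into 2y, so 121 = 16y and y = 7.5625.

7.5625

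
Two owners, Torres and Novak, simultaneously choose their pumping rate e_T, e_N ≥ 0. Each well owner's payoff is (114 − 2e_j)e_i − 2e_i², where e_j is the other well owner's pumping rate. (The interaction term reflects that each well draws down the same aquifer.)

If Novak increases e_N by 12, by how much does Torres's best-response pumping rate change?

-6

Torres's payoff is (114 − 2e_N)e_T − 2e_T².
∂π/∂e_T = 114 − 2e_N − 4e_T = 0, so e_T = 28.5 − 0.5e_N.
The reaction-function slope is −0.5, so a 12-unit rise in e_N moves e_T by −0.5 × 12 = −6. Torres's best response falls — the actions are strategic substitutes.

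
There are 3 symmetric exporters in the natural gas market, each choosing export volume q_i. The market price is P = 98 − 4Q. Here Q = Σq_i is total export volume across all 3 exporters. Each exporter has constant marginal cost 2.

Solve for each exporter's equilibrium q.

A representative exporter's profit is π_i = q_i(98 − 4Q) − 2q_i, with Q = q_i + Σ_{j≠i} q_j.
First-order condition: 96 − 8q_i − 4Σ_{j≠i} q_j = 0.
In a symmetric equilibrium every exporter chooses the same q, so Σ_{j≠i} q_j = 2q. The condition becomes 96 − 16q = 0, giving q = 96/16 = 6.

6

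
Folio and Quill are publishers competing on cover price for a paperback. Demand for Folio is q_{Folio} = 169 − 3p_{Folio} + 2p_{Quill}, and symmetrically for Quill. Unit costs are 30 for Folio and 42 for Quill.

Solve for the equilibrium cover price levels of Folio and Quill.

Folio's profit: π = (p_{Folio} − 30)(169 − 3p_{Folio} + 2p_{Quill}).
∂π/∂p_{Folio} = 259 − 6p_{Folio} + 2p_{Quill} = 0 ⇒ p_{Folio} = 259/6 + (1/3)p_{Quill}.
Similarly p_{Quill} = 295/6 + (1/3)p_{Folio}.
Solving the two reaction functions simultaneously: (1 − (1/3)(1/3))p_{Folio} = 259/6 + (1/3)·(295/6), so (8/9)p_{Folio} = 536/9 and p_{Folio} = 67.
Then p_{Quill} = 295/6 + (1/3)·67 = 71.5.

67, 71.5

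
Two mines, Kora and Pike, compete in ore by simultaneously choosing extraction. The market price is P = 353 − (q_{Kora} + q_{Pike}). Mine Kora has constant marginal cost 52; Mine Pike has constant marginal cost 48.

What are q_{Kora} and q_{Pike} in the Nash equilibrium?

Mine Kora's profit: π = q_{Kora}(353 − (q_{Kora} + q_{Pike})) − 52q_{Kora}.
∂π/∂q_{Kora} = 301 − 2q_{Kora} − q_{Pike} = 0, so q_{Kora} = 150.5 − 0.5q_{Pike}.
By the same steps for Pike: q_{Pike} = 152.5 − 0.5q_{Kora}.
Plugging q_{Pike} into Kora's best response: q_{Kora} = 150.5 − 0.5(152.5 − 0.5q_{Kora}) ⇒ 0.75q_{Kora} = 74.25, so q_{Kora} = 99.
Then q_{Pike} = 152.5 − 0.5·99 = 103.

99, 103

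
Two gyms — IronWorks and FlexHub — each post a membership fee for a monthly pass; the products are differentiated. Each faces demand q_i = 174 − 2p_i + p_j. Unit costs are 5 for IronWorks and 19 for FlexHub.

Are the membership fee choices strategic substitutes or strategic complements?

strategic complements

IronWorks's profit: π = (p_{IronWorks} − 5)(174 − 2p_{IronWorks} + p_{FlexHub}).
∂π/∂p_{IronWorks} = 184 − 4p_{IronWorks} + p_{FlexHub} = 0 ⇒ p_{IronWorks} = 46 + 0.25p_{FlexHub}.
The best-response slope dp_{IronWorks}/dp_{FlexHub} = 0.25 > 0: the reaction function is upward-sloping, so the choices are strategic complements.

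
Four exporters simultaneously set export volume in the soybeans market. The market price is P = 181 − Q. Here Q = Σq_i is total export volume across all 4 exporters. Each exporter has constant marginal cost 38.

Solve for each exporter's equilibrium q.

A representative exporter's profit is π_i = q_i(181 − Q) − 38q_i, with Q = q_i + Σ_{j≠i} q_j.
First-order condition: 143 − 2q_i − Σ_{j≠i} q_j = 0.
With identical exporters, set every q_j = q: then 143 − 2q − 3q = 0, i.e. q = 143/5 = 28.6.

28.6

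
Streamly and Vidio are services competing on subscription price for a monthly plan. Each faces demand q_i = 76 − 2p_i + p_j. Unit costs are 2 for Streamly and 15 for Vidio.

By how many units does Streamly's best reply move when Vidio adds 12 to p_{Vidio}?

Streamly's profit: π = (p_{Streamly} − 2)(76 − 2p_{Streamly} + p_{Vidio}).
∂π/∂p_{Streamly} = 80 − 4p_{Streamly} + p_{Vidio} = 0 ⇒ p_{Streamly} = 20 + 0.25p_{Vidio}.
The reaction-function slope is 0.25, so a 12-unit rise in p_{Vidio} moves p_{Streamly} by 0.25 × 12 = 3. Streamly's best response rises — the actions are strategic complements.

3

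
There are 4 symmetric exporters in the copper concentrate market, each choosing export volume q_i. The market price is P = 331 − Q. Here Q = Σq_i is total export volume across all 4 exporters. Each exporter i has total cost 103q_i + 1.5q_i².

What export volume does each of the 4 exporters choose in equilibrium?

28.5

A representative exporter's profit is π_i = q_i(331 − Q) − 103q_i − 1.5q_i², with Q = q_i + Σ_{j≠i} q_j.
First-order condition: 228 − 5q_i − Σ_{j≠i} q_j = 0.
With identical exporters, set every q_j = q: then 228 − 5q − 3q = 0, i.e. q = 228/8 = 28.5.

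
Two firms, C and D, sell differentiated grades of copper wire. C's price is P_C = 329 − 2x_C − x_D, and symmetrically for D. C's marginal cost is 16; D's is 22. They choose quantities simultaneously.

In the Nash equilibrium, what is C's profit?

Firm C's profit: π = x_C(329 − 2x_C − x_D) − 16x_C.
∂π/∂x_C = 313 − 4x_C − x_D = 0 ⇒ x_C = 78.25 − 0.25x_D.
Similarly x_D = 76.75 − 0.25x_C.
Plugging x_D into C's best response: x_C = 78.25 − 0.25(76.75 − 0.25x_C) ⇒ 0.9375x_C = 59.0625, so x_C = 63.
Then x_D = 76.75 − 0.25·63 = 61.
P_C = 329 − 2·63 − 61 = 142.
Profit = (142 − 16)·63 = 7938.

7938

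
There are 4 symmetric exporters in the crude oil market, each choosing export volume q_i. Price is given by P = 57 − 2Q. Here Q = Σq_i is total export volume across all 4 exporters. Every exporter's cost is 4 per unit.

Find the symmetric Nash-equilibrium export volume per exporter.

A representative exporter's profit is π_i = q_i(57 − 2Q) − 4q_i, with Q = q_i + Σ_{j≠i} q_j.
First-order condition: 53 − 4q_i − 2Σ_{j≠i} q_j = 0.
In a symmetric equilibrium every exporter chooses the same q, so Σ_{j≠i} q_j = 3q. The condition becomes 53 − 10q = 0, giving q = 53/10 = 5.3.

5.3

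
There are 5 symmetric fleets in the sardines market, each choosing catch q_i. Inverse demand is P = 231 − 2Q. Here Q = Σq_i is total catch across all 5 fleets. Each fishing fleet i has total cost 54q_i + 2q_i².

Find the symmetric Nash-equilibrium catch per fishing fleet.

A representative fishing fleet's profit is π_i = q_i(231 − 2Q) − 54q_i − 2q_i², with Q = q_i + Σ_{j≠i} q_j.
First-order condition: 177 − 8q_i − 2Σ_{j≠i} q_j = 0.
Imposing symmetry (q_j = q for all j) turns Σ_{j≠i} q_j into 4q, so 177 = 16q and q = 11.0625.

11.0625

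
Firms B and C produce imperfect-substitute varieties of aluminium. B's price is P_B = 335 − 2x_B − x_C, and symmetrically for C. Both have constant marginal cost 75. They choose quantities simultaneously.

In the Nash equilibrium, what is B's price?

179

Firm B's profit: π = x_B(335 − 2x_B − x_C) − 75x_B.
∂π/∂x_B = 260 − 4x_B − x_C = 0 ⇒ x_B = 65 − 0.25x_C.
The game is symmetric, so in equilibrium x_C = x_B: the reaction function gives 1.25x_B = 65, hence x_B = 52.
P_B = 335 − 2·52 − 52 = 179.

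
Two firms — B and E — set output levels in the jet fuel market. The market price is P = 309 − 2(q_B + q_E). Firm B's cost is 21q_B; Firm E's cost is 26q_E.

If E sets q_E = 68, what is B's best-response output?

Firm B's profit: π = q_B(309 − 2(q_B + q_E)) − 21q_B.
∂π/∂q_B = 288 − 4q_B − 2q_E = 0, so q_B = 72 − 0.5q_E.
At q_E = 68: q_B = 72 − 0.5·68 = 38.

38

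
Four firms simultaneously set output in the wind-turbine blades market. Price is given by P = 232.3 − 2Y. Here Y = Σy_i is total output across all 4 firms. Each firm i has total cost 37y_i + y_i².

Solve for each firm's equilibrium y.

16.275

A representative firm's profit is π_i = y_i(232.3 − 2Y) − 37y_i − y_i², with Y = y_i + Σ_{j≠i} y_j.
First-order condition: 195.3 − 6y_i − 2Σ_{j≠i} y_j = 0.
Imposing symmetry (y_j = y for all j) turns Σ_{j≠i} y_j into 3y, so 195.3 = 12y and y = 16.275.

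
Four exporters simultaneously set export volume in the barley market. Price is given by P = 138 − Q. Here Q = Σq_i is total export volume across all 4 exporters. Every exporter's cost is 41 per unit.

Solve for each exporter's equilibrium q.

A representative exporter's profit is π_i = q_i(138 − Q) − 41q_i, with Q = q_i + Σ_{j≠i} q_j.
First-order condition: 97 − 2q_i − Σ_{j≠i} q_j = 0.
In a symmetric equilibrium every exporter chooses the same q, so Σ_{j≠i} q_j = 3q. The condition becomes 97 − 5q = 0, giving q = 97/5 = 19.4.

19.4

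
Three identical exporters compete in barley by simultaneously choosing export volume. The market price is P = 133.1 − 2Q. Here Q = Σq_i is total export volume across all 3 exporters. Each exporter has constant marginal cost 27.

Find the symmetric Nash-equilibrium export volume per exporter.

A representative exporter's profit is π_i = q_i(133.1 − 2Q) − 27q_i, with Q = q_i + Σ_{j≠i} q_j.
First-order condition: 106.1 − 4q_i − 2Σ_{j≠i} q_j = 0.
Imposing symmetry (q_j = q for all j) turns Σ_{j≠i} q_j into 2q, so 106.1 = 8q and q = 13.2625.

13.2625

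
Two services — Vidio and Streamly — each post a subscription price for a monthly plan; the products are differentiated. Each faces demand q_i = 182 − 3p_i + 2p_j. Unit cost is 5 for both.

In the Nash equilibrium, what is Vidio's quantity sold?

Vidio's profit: π = (p_{Vidio} − 5)(182 − 3p_{Vidio} + 2p_{Streamly}).
∂π/∂p_{Vidio} = 197 − 6p_{Vidio} + 2p_{Streamly} = 0 ⇒ p_{Vidio} = 197/6 + (1/3)p_{Streamly}.
The game is symmetric, so in equilibrium p_{Streamly} = p_{Vidio}: the reaction function gives (2/3)p_{Vidio} = 197/6, hence p_{Vidio} = 49.25.
q_{Vidio} = 182 − 3·49.25 + 2·49.25 = 132.75.

132.75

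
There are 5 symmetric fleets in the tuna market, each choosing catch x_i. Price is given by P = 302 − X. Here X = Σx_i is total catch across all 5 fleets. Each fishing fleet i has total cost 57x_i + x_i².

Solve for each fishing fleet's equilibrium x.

30.625

A representative fishing fleet's profit is π_i = x_i(302 − X) − 57x_i − x_i², with X = x_i + Σ_{j≠i} x_j.
First-order condition: 245 − 4x_i − Σ_{j≠i} x_j = 0.
With identical fishing fleets, set every x_j = x: then 245 − 4x − 4x = 0, i.e. x = 245/8 = 30.625.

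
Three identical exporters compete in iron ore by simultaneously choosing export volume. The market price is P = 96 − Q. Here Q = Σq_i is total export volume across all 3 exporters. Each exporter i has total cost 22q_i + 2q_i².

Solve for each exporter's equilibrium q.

9.25

A representative exporter's profit is π_i = q_i(96 − Q) − 22q_i − 2q_i², with Q = q_i + Σ_{j≠i} q_j.
First-order condition: 74 − 6q_i − Σ_{j≠i} q_j = 0.
With identical exporters, set every q_j = q: then 74 − 6q − 2q = 0, i.e. q = 74/8 = 9.25.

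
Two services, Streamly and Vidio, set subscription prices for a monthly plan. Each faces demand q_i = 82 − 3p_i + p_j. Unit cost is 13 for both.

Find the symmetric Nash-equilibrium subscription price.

24.2

Streamly's profit: π = (p_{Streamly} − 13)(82 − 3p_{Streamly} + p_{Vidio}).
∂π/∂p_{Streamly} = 121 − 6p_{Streamly} + p_{Vidio} = 0 ⇒ p_{Streamly} = 121/6 + (1/6)p_{Vidio}.
The game is symmetric, so in equilibrium p_{Vidio} = p_{Streamly}: the reaction function gives (5/6)p_{Streamly} = 121/6, hence p_{Streamly} = 24.2.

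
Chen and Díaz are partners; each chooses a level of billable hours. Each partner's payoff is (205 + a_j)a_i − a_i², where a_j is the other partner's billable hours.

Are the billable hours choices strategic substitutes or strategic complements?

strategic complements

Chen's payoff is (205 + a_D)a_C − a_C².
∂π/∂a_C = 205 + a_D − 2a_C = 0, so a_C = 102.5 + 0.5a_D.
The best-response slope da_C/da_D = 0.5 > 0: the reaction function is upward-sloping, so the choices are strategic complements.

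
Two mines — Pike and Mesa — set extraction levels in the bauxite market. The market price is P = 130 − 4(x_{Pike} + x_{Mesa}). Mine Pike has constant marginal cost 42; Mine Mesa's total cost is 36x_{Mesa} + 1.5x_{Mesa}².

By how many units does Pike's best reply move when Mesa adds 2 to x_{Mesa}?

Mine Pike's profit: π = x_{Pike}(130 − 4(x_{Pike} + x_{Mesa})) − 42x_{Pike}.
∂π/∂x_{Pike} = 88 − 8x_{Pike} − 4x_{Mesa} = 0, so x_{Pike} = 11 − 0.5x_{Mesa}.
The reaction-function slope is −0.5, so a 2-unit rise in x_{Mesa} moves x_{Pike} by −0.5 × 2 = −1. Pike's best response falls — the actions are strategic substitutes.

-1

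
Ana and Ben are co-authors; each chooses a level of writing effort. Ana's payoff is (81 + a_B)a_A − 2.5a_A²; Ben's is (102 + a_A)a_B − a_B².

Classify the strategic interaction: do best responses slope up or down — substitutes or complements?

Expanding Ana's payoff: 81a_A + a_Ba_A − 2.5a_A².
∂π/∂a_A = 81 + a_B − 5a_A = 0, so a_A = 16.2 + 0.2a_B.
The best-response slope da_A/da_B = 0.2 > 0: the reaction function is upward-sloping, so the choices are strategic complements.

strategic complements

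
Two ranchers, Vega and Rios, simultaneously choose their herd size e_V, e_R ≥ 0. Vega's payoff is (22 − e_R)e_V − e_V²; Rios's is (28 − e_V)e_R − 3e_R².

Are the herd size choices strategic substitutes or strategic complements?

strategic substitutes

Expanding Vega's payoff: 22e_V − e_Re_V − e_V².
∂π/∂e_V = 22 − e_R − 2e_V = 0, so e_V = 11 − 0.5e_R.
The best-response slope de_V/de_R = −0.5 < 0: the reaction function is downward-sloping, so the choices are strategic substitutes.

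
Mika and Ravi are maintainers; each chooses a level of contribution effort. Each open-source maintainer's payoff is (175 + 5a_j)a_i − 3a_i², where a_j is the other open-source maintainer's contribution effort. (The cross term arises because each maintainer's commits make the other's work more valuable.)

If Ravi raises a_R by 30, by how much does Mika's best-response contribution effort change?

Mika's payoff is (175 + 5a_R)a_M − 3a_M².
∂π/∂a_M = 175 + 5a_R − 6a_M = 0, so a_M = 175/6 + (5/6)a_R.
The reaction-function slope is 5/6, so a 30-unit rise in a_R moves a_M by 5/6 × 30 = 25. Mika's best response rises — the actions are strategic complements.

25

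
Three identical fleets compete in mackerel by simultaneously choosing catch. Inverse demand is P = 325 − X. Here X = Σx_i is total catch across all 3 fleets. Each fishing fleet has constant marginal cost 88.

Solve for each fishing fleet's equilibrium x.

A representative fishing fleet's profit is π_i = x_i(325 − X) − 88x_i, with X = x_i + Σ_{j≠i} x_j.
First-order condition: 237 − 2x_i − Σ_{j≠i} x_j = 0.
Imposing symmetry (x_j = x for all j) turns Σ_{j≠i} x_j into 2x, so 237 = 4x and x = 59.25.

59.25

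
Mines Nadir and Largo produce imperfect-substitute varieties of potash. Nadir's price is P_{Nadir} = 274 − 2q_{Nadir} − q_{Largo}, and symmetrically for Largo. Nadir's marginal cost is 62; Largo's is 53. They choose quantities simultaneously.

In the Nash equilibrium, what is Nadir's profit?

Mine Nadir's profit: π = q_{Nadir}(274 − 2q_{Nadir} − q_{Largo}) − 62q_{Nadir}.
∂π/∂q_{Nadir} = 212 − 4q_{Nadir} − q_{Largo} = 0 ⇒ q_{Nadir} = 53 − 0.25q_{Largo}.
Similarly q_{Largo} = 55.25 − 0.25q_{Nadir}.
Solving the two reaction functions simultaneously: (1 − (−0.25)(−0.25))q_{Nadir} = 53 − 0.25·55.25, so 0.9375q_{Nadir} = 39.1875 and q_{Nadir} = 41.8.
Then q_{Largo} = 55.25 − 0.25·41.8 = 44.8.
P_{Nadir} = 274 − 2·41.8 − 44.8 = 145.6.
Profit = (145.6 − 62)·41.8 = 3494.48.

3494.48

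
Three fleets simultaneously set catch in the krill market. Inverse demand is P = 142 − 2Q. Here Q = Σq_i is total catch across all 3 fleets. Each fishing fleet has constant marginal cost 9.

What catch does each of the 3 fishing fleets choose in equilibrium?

16.625

A representative fishing fleet's profit is π_i = q_i(142 − 2Q) − 9q_i, with Q = q_i + Σ_{j≠i} q_j.
First-order condition: 133 − 4q_i − 2Σ_{j≠i} q_j = 0.
Imposing symmetry (q_j = q for all j) turns Σ_{j≠i} q_j into 2q, so 133 = 8q and q = 16.625.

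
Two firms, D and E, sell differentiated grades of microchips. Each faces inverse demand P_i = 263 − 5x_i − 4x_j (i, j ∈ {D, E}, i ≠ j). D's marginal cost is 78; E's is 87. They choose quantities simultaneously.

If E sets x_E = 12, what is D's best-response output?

Firm D's profit: π = x_D(263 − 5x_D − 4x_E) − 78x_D.
∂π/∂x_D = 185 − 10x_D − 4x_E = 0 ⇒ x_D = 18.5 − 0.4x_E.
At x_E = 12: x_D = 18.5 − 0.4·12 = 13.7.

13.7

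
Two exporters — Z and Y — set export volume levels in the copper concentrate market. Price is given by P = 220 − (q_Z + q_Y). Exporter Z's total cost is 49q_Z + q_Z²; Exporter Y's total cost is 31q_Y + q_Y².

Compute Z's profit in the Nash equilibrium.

Exporter Z's profit: π = q_Z(220 − (q_Z + q_Y)) − 49q_Z − q_Z².
∂π/∂q_Z = 171 − 4q_Z − q_Y = 0, so q_Z = 42.75 − 0.25q_Y.
By the same steps for Y: q_Y = 47.25 − 0.25q_Z.
Substituting the second reaction function into the first: q_Z = 42.75 − 0.25(47.25 − 0.25q_Z), which gives 0.9375q_Z = 30.9375 ⇒ q_Z = 33.
Then q_Y = 47.25 − 0.25·33 = 39.
Price P = 220 − 72 = 148.
Z's profit: (148 − 49)·33 − (33)² = 2178.

2178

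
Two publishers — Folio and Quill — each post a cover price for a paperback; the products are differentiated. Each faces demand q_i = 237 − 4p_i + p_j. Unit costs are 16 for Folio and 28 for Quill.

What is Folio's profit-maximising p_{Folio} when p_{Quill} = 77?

47.25

Folio's profit: π = (p_{Folio} − 16)(237 − 4p_{Folio} + p_{Quill}).
∂π/∂p_{Folio} = 301 − 8p_{Folio} + p_{Quill} = 0 ⇒ p_{Folio} = 37.625 + 0.125p_{Quill}.
At p_{Quill} = 77: p_{Folio} = 37.625 + 0.125·77 = 47.25.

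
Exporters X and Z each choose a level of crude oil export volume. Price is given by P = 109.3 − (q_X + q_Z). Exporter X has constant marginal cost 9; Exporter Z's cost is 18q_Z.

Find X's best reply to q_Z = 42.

29.15

Exporter X's profit: π = q_X(109.3 − (q_X + q_Z)) − 9q_X.
∂π/∂q_X = 100.3 − 2q_X − q_Z = 0, so q_X = 50.15 − 0.5q_Z.
At q_Z = 42: q_X = 50.15 − 0.5·42 = 29.15.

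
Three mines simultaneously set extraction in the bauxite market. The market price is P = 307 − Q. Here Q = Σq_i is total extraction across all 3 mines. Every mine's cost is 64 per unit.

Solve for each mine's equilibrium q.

A representative mine's profit is π_i = q_i(307 − Q) − 64q_i, with Q = q_i + Σ_{j≠i} q_j.
First-order condition: 243 − 2q_i − Σ_{j≠i} q_j = 0.
Imposing symmetry (q_j = q for all j) turns Σ_{j≠i} q_j into 2q, so 243 = 4q and q = 60.75.

60.75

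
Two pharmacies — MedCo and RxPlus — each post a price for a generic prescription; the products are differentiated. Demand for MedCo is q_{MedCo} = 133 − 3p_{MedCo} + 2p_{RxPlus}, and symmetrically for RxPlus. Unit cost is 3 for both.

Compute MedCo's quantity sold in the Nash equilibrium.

97.5

MedCo's profit: π = (p_{MedCo} − 3)(133 − 3p_{MedCo} + 2p_{RxPlus}).
∂π/∂p_{MedCo} = 142 − 6p_{MedCo} + 2p_{RxPlus} = 0 ⇒ p_{MedCo} = 71/3 + (1/3)p_{RxPlus}.
Setting p_{MedCo} = p_{RxPlus} in the reaction function: p_{MedCo} = 71/3 + (1/3)p_{MedCo}, so p_{MedCo} = (71/3) / (2/3) = 35.5.
q_{MedCo} = 133 − 3·35.5 + 2·35.5 = 97.5.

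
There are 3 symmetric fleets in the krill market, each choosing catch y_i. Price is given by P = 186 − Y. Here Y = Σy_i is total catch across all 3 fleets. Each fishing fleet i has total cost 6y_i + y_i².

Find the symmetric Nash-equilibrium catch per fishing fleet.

A representative fishing fleet's profit is π_i = y_i(186 − Y) − 6y_i − y_i², with Y = y_i + Σ_{j≠i} y_j.
First-order condition: 180 − 4y_i − Σ_{j≠i} y_j = 0.
Imposing symmetry (y_j = y for all j) turns Σ_{j≠i} y_j into 2y, so 180 = 6y and y = 30.

30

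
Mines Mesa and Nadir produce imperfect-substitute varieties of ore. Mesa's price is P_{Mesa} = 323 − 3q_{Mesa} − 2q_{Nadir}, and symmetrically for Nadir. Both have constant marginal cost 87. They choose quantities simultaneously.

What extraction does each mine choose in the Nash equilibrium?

Mine Mesa's profit: π = q_{Mesa}(323 − 3q_{Mesa} − 2q_{Nadir}) − 87q_{Mesa}.
∂π/∂q_{Mesa} = 236 − 6q_{Mesa} − 2q_{Nadir} = 0 ⇒ q_{Mesa} = 118/3 − (1/3)q_{Nadir}.
By symmetry q_{Nadir} = q_{Mesa}; substituting into the reaction function, (4/3)q_{Mesa} = 118/3 and q_{Mesa} = 29.5.

29.5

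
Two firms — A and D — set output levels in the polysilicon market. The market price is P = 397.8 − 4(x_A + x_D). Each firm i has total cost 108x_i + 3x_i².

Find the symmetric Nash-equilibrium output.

Firm A's profit: π = x_A(397.8 − 4(x_A + x_D)) − 108x_A − 3x_A².
∂π/∂x_A = 289.8 − 14x_A − 4x_D = 0, so x_A = 20.7 − (2/7)x_D.
The game is symmetric, so in equilibrium x_D = x_A: the reaction function gives (9/7)x_A = 20.7, hence x_A = 16.1.

16.1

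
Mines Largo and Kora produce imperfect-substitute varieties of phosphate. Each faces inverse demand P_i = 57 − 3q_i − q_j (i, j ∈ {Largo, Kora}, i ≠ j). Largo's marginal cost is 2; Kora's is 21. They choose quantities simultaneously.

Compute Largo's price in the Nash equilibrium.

Mine Largo's profit: π = q_{Largo}(57 − 3q_{Largo} − q_{Kora}) − 2q_{Largo}.
∂π/∂q_{Largo} = 55 − 6q_{Largo} − q_{Kora} = 0 ⇒ q_{Largo} = 55/6 − (1/6)q_{Kora}.
Similarly q_{Kora} = 6 − (1/6)q_{Largo}.
Solving the two reaction functions simultaneously: (1 − (−1/6)(−1/6))q_{Largo} = 55/6 − (1/6)·6, so (35/36)q_{Largo} = 49/6 and q_{Largo} = 8.4.
Then q_{Kora} = 6 − (1/6)·8.4 = 4.6.
P_{Largo} = 57 − 3·8.4 − 4.6 = 27.2.

27.2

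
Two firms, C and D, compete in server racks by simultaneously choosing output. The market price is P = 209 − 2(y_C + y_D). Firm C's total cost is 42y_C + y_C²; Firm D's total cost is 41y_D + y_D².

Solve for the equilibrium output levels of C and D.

20.8125, 21.0625

Firm C's profit: π = y_C(209 − 2(y_C + y_D)) − 42y_C − y_C².
∂π/∂y_C = 167 − 6y_C − 2y_D = 0, so y_C = 167/6 − (1/3)y_D.
By the same steps for D: y_D = 28 − (1/3)y_C.
Solving the two reaction functions simultaneously: (1 − (−1/3)(−1/3))y_C = 167/6 − (1/3)·28, so (8/9)y_C = 18.5 and y_C = 20.8125.
Then y_D = 28 − (1/3)·20.8125 = 21.0625.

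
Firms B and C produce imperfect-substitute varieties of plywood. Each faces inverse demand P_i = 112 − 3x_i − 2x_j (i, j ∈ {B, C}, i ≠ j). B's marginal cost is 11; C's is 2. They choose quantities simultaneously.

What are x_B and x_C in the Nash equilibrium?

12.0625, 14.3125

Firm B's profit: π = x_B(112 − 3x_B − 2x_C) − 11x_B.
∂π/∂x_B = 101 − 6x_B − 2x_C = 0 ⇒ x_B = 101/6 − (1/3)x_C.
Similarly x_C = 55/3 − (1/3)x_B.
Substituting the second reaction function into the first: x_B = 101/6 − (1/3)(55/3 − (1/3)x_B), which gives (8/9)x_B = 193/18 ⇒ x_B = 12.0625.
Then x_C = 55/3 − (1/3)·12.0625 = 14.3125.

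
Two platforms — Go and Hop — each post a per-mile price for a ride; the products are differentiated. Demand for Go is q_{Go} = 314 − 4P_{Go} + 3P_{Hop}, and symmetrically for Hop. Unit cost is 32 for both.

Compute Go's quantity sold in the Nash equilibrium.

Go's profit: π = (P_{Go} − 32)(314 − 4P_{Go} + 3P_{Hop}).
∂π/∂P_{Go} = 442 − 8P_{Go} + 3P_{Hop} = 0 ⇒ P_{Go} = 55.25 + 0.375P_{Hop}.
Setting P_{Go} = P_{Hop} in the reaction function: P_{Go} = 55.25 + 0.375P_{Go}, so P_{Go} = 55.25 / 0.625 = 88.4.
q_{Go} = 314 − 4·88.4 + 3·88.4 = 225.6.

225.6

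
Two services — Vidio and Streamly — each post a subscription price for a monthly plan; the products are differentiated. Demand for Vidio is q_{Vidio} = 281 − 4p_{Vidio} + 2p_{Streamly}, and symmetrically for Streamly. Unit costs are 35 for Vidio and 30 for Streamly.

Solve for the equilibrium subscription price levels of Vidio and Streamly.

69.5, 67.5

Vidio's profit: π = (p_{Vidio} − 35)(281 − 4p_{Vidio} + 2p_{Streamly}).
∂π/∂p_{Vidio} = 421 − 8p_{Vidio} + 2p_{Streamly} = 0 ⇒ p_{Vidio} = 52.625 + 0.25p_{Streamly}.
Similarly p_{Streamly} = 50.125 + 0.25p_{Vidio}.
Substituting the second reaction function into the first: p_{Vidio} = 52.625 + 0.25(50.125 + 0.25p_{Vidio}), which gives 0.9375p_{Vidio} = 2085/32 ⇒ p_{Vidio} = 69.5.
Then p_{Streamly} = 50.125 + 0.25·69.5 = 67.5.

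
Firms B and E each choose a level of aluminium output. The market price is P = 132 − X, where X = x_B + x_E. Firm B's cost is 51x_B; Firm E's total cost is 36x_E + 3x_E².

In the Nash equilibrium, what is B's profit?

Firm B's profit: π = x_B(132 − (x_B + x_E)) − 51x_B.
∂π/∂x_B = 81 − 2x_B − x_E = 0, so x_B = 40.5 − 0.5x_E.
For E: ∂π/∂x_E = 96 − 8x_E − x_B = 0 ⇒ x_E = 12 − 0.125x_B.
Solving the two reaction functions simultaneously: (1 − (−0.5)(−0.125))x_B = 40.5 − 0.5·12, so 0.9375x_B = 34.5 and x_B = 36.8.
Then x_E = 12 − 0.125·36.8 = 7.4.
Price P = 132 − 44.2 = 87.8.
B's profit: (87.8 − 51)·36.8 = 1354.24.

1354.24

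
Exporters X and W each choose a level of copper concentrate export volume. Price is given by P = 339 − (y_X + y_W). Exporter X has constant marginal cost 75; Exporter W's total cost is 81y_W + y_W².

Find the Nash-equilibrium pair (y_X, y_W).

Exporter X's profit: π = y_X(339 − (y_X + y_W)) − 75y_X.
∂π/∂y_X = 264 − 2y_X − y_W = 0, so y_X = 132 − 0.5y_W.
For W: ∂π/∂y_W = 258 − 4y_W − y_X = 0 ⇒ y_W = 64.5 − 0.25y_X.
Plugging y_W into X's best response: y_X = 132 − 0.5(64.5 − 0.25y_X) ⇒ 0.875y_X = 99.75, so y_X = 114.
Then y_W = 64.5 − 0.25·114 = 36.

114, 36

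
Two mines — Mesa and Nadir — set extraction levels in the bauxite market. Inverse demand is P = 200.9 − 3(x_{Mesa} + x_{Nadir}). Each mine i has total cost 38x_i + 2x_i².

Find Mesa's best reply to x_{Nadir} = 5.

Mine Mesa's profit: π = x_{Mesa}(200.9 − 3(x_{Mesa} + x_{Nadir})) − 38x_{Mesa} − 2x_{Mesa}².
∂π/∂x_{Mesa} = 162.9 − 10x_{Mesa} − 3x_{Nadir} = 0, so x_{Mesa} = 16.29 − 0.3x_{Nadir}.
At x_{Nadir} = 5: x_{Mesa} = 16.29 − 0.3·5 = 14.79.

14.79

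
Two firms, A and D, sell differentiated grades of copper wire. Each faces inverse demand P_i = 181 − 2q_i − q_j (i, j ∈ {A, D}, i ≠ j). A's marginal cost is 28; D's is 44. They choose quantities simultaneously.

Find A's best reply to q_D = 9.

Firm A's profit: π = q_A(181 − 2q_A − q_D) − 28q_A.
∂π/∂q_A = 153 − 4q_A − q_D = 0 ⇒ q_A = 38.25 − 0.25q_D.
At q_D = 9: q_A = 38.25 − 0.25·9 = 36.

36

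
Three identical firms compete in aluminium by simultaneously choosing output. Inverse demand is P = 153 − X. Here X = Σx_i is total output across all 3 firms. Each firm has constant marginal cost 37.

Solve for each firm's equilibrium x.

29

A representative firm's profit is π_i = x_i(153 − X) − 37x_i, with X = x_i + Σ_{j≠i} x_j.
First-order condition: 116 − 2x_i − Σ_{j≠i} x_j = 0.
In a symmetric equilibrium every firm chooses the same x, so Σ_{j≠i} x_j = 2x. The condition becomes 116 − 4x = 0, giving x = 116/4 = 29.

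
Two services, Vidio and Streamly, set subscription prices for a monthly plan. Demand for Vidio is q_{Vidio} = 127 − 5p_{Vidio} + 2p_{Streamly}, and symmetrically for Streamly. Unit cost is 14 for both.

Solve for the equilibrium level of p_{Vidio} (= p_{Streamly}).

Vidio's profit: π = (p_{Vidio} − 14)(127 − 5p_{Vidio} + 2p_{Streamly}).
∂π/∂p_{Vidio} = 197 − 10p_{Vidio} + 2p_{Streamly} = 0 ⇒ p_{Vidio} = 19.7 + 0.2p_{Streamly}.
By symmetry p_{Streamly} = p_{Vidio}; substituting into the reaction function, 0.8p_{Vidio} = 19.7 and p_{Vidio} = 24.625.

24.625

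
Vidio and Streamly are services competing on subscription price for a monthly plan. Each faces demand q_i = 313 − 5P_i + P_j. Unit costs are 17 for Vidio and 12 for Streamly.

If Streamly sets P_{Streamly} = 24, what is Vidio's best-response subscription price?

Vidio's profit: π = (P_{Vidio} − 17)(313 − 5P_{Vidio} + P_{Streamly}).
∂π/∂P_{Vidio} = 398 − 10P_{Vidio} + P_{Streamly} = 0 ⇒ P_{Vidio} = 39.8 + 0.1P_{Streamly}.
At P_{Streamly} = 24: P_{Vidio} = 39.8 + 0.1·24 = 42.2.

42.2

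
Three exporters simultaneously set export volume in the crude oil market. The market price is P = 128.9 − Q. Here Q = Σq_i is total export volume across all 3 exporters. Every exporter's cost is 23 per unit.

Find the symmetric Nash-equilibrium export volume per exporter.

A representative exporter's profit is π_i = q_i(128.9 − Q) − 23q_i, with Q = q_i + Σ_{j≠i} q_j.
First-order condition: 105.9 − 2q_i − Σ_{j≠i} q_j = 0.
Imposing symmetry (q_j = q for all j) turns Σ_{j≠i} q_j into 2q, so 105.9 = 4q and q = 26.475.

26.475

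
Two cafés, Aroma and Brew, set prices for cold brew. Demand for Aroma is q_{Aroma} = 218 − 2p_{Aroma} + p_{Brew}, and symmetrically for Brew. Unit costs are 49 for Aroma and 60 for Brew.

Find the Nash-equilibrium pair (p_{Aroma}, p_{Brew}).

Aroma's profit: π = (p_{Aroma} − 49)(218 − 2p_{Aroma} + p_{Brew}).
∂π/∂p_{Aroma} = 316 − 4p_{Aroma} + p_{Brew} = 0 ⇒ p_{Aroma} = 79 + 0.25p_{Brew}.
Similarly p_{Brew} = 84.5 + 0.25p_{Aroma}.
Solving the two reaction functions simultaneously: (1 − (0.25)(0.25))p_{Aroma} = 79 + 0.25·84.5, so 0.9375p_{Aroma} = 100.125 and p_{Aroma} = 106.8.
Then p_{Brew} = 84.5 + 0.25·106.8 = 111.2.

106.8, 111.2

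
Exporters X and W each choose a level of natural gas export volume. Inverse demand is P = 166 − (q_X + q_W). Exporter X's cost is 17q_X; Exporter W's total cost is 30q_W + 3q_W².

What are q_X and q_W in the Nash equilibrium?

70.4, 8.2

Exporter X's profit: π = q_X(166 − (q_X + q_W)) − 17q_X.
∂π/∂q_X = 149 − 2q_X − q_W = 0, so q_X = 74.5 − 0.5q_W.
For W: ∂π/∂q_W = 136 − 8q_W − q_X = 0 ⇒ q_W = 17 − 0.125q_X.
Substituting the second reaction function into the first: q_X = 74.5 − 0.5(17 − 0.125q_X), which gives 0.9375q_X = 66 ⇒ q_X = 70.4.
Then q_W = 17 − 0.125·70.4 = 8.2.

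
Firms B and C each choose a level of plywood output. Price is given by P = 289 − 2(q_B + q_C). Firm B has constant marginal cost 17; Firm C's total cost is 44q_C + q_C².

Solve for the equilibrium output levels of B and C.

57.1, 21.8

Firm B's profit: π = q_B(289 − 2(q_B + q_C)) − 17q_B.
∂π/∂q_B = 272 − 4q_B − 2q_C = 0, so q_B = 68 − 0.5q_C.
For C: ∂π/∂q_C = 245 − 6q_C − 2q_B = 0 ⇒ q_C = 245/6 − (1/3)q_B.
Substituting the second reaction function into the first: q_B = 68 − 0.5(245/6 − (1/3)q_B), which gives (5/6)q_B = 571/12 ⇒ q_B = 57.1.
Then q_C = 245/6 − (1/3)·57.1 = 21.8.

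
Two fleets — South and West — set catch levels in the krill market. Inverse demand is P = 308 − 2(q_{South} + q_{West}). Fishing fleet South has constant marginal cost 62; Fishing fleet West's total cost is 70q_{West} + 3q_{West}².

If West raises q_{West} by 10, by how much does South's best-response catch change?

Fishing fleet South's profit: π = q_{South}(308 − 2(q_{South} + q_{West})) − 62q_{South}.
∂π/∂q_{South} = 246 − 4q_{South} − 2q_{West} = 0, so q_{South} = 61.5 − 0.5q_{West}.
The reaction-function slope is −0.5, so a 10-unit rise in q_{West} moves q_{South} by −0.5 × 10 = −5. South's best response falls — the actions are strategic substitutes.

-5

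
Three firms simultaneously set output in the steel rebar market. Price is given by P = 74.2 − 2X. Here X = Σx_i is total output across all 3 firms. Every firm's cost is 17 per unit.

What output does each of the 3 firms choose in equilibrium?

A representative firm's profit is π_i = x_i(74.2 − 2X) − 17x_i, with X = x_i + Σ_{j≠i} x_j.
First-order condition: 57.2 − 4x_i − 2Σ_{j≠i} x_j = 0.
Imposing symmetry (x_j = x for all j) turns Σ_{j≠i} x_j into 2x, so 57.2 = 8x and x = 7.15.

7.15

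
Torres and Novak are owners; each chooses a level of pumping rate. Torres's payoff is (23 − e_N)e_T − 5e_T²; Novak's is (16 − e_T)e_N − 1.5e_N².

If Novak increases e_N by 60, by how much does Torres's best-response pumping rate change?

-6

Expanding Torres's payoff: 23e_T − e_Ne_T − 5e_T².
∂π/∂e_T = 23 − e_N − 10e_T = 0, so e_T = 2.3 − 0.1e_N.
The reaction-function slope is −0.1, so a 60-unit rise in e_N moves e_T by −0.1 × 60 = −6. Torres's best response falls — the actions are strategic substitutes.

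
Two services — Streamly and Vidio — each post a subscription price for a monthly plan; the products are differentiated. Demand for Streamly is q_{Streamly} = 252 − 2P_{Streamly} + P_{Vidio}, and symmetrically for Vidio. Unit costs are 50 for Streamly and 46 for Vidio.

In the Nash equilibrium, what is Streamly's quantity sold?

Streamly's profit: π = (P_{Streamly} − 50)(252 − 2P_{Streamly} + P_{Vidio}).
∂π/∂P_{Streamly} = 352 − 4P_{Streamly} + P_{Vidio} = 0 ⇒ P_{Streamly} = 88 + 0.25P_{Vidio}.
Similarly P_{Vidio} = 86 + 0.25P_{Streamly}.
Substituting the second reaction function into the first: P_{Streamly} = 88 + 0.25(86 + 0.25P_{Streamly}), which gives 0.9375P_{Streamly} = 109.5 ⇒ P_{Streamly} = 116.8.
Then P_{Vidio} = 86 + 0.25·116.8 = 115.2.
q_{Streamly} = 252 − 2·116.8 + 115.2 = 133.6.

133.6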